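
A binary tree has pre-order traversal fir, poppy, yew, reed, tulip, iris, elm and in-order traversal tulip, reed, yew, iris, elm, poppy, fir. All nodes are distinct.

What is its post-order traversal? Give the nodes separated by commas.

The first element of pre-order is the root; it splits in-order into left and right subtrees.
Root fir: left subtree has 6 nodes {tulip, reed, yew, iris, elm, poppy}, right has 0 { }.
  Root poppy: left subtree has 5 nodes {tulip, reed, yew, iris, elm}, right has 0 { }.
    Root yew: left subtree has 2 nodes {tulip, reed}, right has 2 {iris, elm}.
      Root reed: left subtree has 1 node {tulip}, right has 0 { }.
      Root iris: left subtree has 0 nodes { }, right has 1 {elm}.

tulip, reed, elm, iris, yew, poppy, fir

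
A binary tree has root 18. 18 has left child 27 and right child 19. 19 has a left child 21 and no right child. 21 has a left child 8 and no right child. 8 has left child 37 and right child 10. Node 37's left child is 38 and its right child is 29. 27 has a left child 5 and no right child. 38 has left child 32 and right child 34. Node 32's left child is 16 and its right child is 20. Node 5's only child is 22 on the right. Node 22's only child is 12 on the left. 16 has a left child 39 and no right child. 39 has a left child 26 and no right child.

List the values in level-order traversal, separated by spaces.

Level-order visits nodes level by level from the root, left to right within each level.
Level 0: 18
Level 1: 27, 19
Level 2: 5, 21
Level 3: 22, 8
Level 4: 12, 37, 10
Level 5: 38, 29
Level 6: 32, 34
Level 7: 16, 20
Level 8: 39
Level 9: 26

18 27 19 5 21 22 8 12 37 10 38 29 32 34 16 20 39 26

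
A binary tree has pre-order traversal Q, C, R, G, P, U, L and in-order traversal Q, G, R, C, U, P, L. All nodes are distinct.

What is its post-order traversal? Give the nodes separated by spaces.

The first element of pre-order is the root; it splits in-order into left and right subtrees.
Root Q: left subtree has 0 nodes { }, right has 6 {G, R, C, U, P, L}.
  Root C: left subtree has 2 nodes {G, R}, right has 3 {U, P, L}.
    Root R: left subtree has 1 node {G}, right has 0 { }.
    Root P: left subtree has 1 node {U}, right has 1 {L}.

G R U L P C Q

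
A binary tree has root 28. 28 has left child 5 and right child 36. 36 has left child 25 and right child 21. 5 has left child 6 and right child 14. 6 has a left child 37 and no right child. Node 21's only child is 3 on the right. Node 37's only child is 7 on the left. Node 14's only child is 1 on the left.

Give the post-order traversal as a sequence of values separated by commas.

7, 37, 6, 1, 14, 5, 25, 3, 21, 36, 28

Post-order visits the left subtree, then the right subtree, then the node.
At 28: go left to 5.
  At 5: go left to 6.
    At 6: go left to 37.
      At 37: go left to 7.
        7 is a leaf — visit 7.
      At 37: no right child.
      Visit 37.
    At 6: no right child.
    Visit 6.
  At 5: go right to 14.
    At 14: go left to 1.
      1 is a leaf — visit 1.
    At 14: no right child.
    Visit 14.
  Visit 5.
At 28: go right to 36.
  At 36: go left to 25.
    25 is a leaf — visit 25.
  At 36: go right to 21.
    At 21: no left child.
    At 21: go right to 3.
      3 is a leaf — visit 3.
    Visit 21.
  Visit 36.
Visit 28.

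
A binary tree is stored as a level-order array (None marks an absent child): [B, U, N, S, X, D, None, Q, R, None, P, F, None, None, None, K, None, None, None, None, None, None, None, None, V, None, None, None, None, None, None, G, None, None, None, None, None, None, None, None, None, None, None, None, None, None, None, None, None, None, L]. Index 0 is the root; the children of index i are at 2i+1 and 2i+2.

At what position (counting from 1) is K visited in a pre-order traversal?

Pre-order visits the node, then its left subtree, then its right subtree.
Visit B.
At B: go left to U.
  Visit U.
  At U: go left to S.
    Visit S.
    At S: go left to Q.
      Visit Q.
      At Q: go left to K.
        Visit K.
        At K: go left to G.
          G is a leaf — visit G.
        At K: no right child.
      At Q: no right child.
    At S: go right to R.
      R is a leaf — visit R.
  At U: go right to X.
    Visit X.
    At X: no left child.
    At X: go right to P.
      P is a leaf — visit P.
At B: go right to N.
  Visit N.
  At N: go left to D.
    Visit D.
    At D: go left to F.
      Visit F.
      At F: no left child.
      At F: go right to V.
        Visit V.
        At V: no left child.
        At V: go right to L.
          L is a leaf — visit L.
    At D: no right child.
  At N: no right child.
Full pre-order sequence: B, U, S, Q, K, G, R, X, P, N, D, F, V, L.

5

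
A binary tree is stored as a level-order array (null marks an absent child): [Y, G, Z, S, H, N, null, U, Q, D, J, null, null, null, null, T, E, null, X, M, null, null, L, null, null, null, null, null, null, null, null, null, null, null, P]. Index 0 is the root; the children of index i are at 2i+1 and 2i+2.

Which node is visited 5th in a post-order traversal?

Post-order visits the left subtree, then the right subtree, then the node.
At Y: go left to G.
  At G: go left to S.
    At S: go left to U.
      At U: go left to T.
        T is a leaf — visit T.
      At U: go right to E.
        At E: no left child.
        At E: go right to P.
          P is a leaf — visit P.
        Visit E.
      Visit U.
    At S: go right to Q.
      At Q: no left child.
      At Q: go right to X.
        X is a leaf — visit X.
      Visit Q.
    Visit S.
  At G: go right to H.
    At H: go left to D.
      At D: go left to M.
        M is a leaf — visit M.
      At D: no right child.
      Visit D.
    At H: go right to J.
      At J: no left child.
      At J: go right to L.
        L is a leaf — visit L.
      Visit J.
    Visit H.
  Visit G.
At Y: go right to Z.
  At Z: go left to N.
    N is a leaf — visit N.
  At Z: no right child.
  Visit Z.
Visit Y.
Full post-order sequence: T, P, E, U, X, Q, S, M, D, L, J, H, G, N, Z, Y.

X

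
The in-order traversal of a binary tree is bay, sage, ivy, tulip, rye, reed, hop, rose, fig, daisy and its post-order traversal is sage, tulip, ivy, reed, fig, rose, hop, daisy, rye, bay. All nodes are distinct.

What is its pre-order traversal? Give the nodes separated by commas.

The last element of post-order is the root; it splits in-order into left and right subtrees.
Root bay: left subtree has 0 nodes { }, right has 9 {sage, ivy, tulip, rye, reed, hop, rose, fig, daisy}.
  Root rye: left subtree has 3 nodes {sage, ivy, tulip}, right has 5 {reed, hop, rose, fig, daisy}.
    Root ivy: left subtree has 1 node {sage}, right has 1 {tulip}.
    Root daisy: left subtree has 4 nodes {reed, hop, rose, fig}, right has 0 { }.
      Root hop: left subtree has 1 node {reed}, right has 2 {rose, fig}.
        Root rose: left subtree has 0 nodes { }, right has 1 {fig}.

bay, rye, ivy, sage, tulip, daisy, hop, reed, rose, fig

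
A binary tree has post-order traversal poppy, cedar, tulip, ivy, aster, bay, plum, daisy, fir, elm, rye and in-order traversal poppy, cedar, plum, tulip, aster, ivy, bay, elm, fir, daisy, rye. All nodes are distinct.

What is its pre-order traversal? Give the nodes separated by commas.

The last element of post-order is the root; it splits in-order into left and right subtrees.
Root rye: left subtree has 10 nodes {poppy, cedar, plum, tulip, aster, ivy, bay, elm, fir, daisy}, right has 0 { }.
  Root elm: left subtree has 7 nodes {poppy, cedar, plum, tulip, aster, ivy, bay}, right has 2 {fir, daisy}.
    Root plum: left subtree has 2 nodes {poppy, cedar}, right has 4 {tulip, aster, ivy, bay}.
      Root cedar: left subtree has 1 node {poppy}, right has 0 { }.
      Root bay: left subtree has 3 nodes {tulip, aster, ivy}, right has 0 { }.
        Root aster: left subtree has 1 node {tulip}, right has 1 {ivy}.
    Root fir: left subtree has 0 nodes { }, right has 1 {daisy}.

rye, elm, plum, cedar, poppy, bay, aster, tulip, ivy, fir, daisy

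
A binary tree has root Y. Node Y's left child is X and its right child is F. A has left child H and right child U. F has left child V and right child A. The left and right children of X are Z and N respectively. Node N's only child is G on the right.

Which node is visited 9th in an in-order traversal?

In-order visits the left subtree, then the node, then the right subtree.
At Y: go left to X.
  At X: go left to Z.
    Z is a leaf — visit Z.
  Visit X.
  At X: go right to N.
    At N: no left child.
    Visit N.
    At N: go right to G.
      G is a leaf — visit G.
Visit Y.
At Y: go right to F.
  At F: go left to V.
    V is a leaf — visit V.
  Visit F.
  At F: go right to A.
    At A: go left to H.
      H is a leaf — visit H.
    Visit A.
    At A: go right to U.
      U is a leaf — visit U.
Full in-order sequence: Z, X, N, G, Y, V, F, H, A, U.

A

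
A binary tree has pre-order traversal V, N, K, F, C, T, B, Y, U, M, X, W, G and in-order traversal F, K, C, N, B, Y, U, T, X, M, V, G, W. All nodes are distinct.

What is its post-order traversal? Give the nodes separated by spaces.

F C K U Y B X M T N G W V

The first element of pre-order is the root; it splits in-order into left and right subtrees.
Root V: left subtree has 10 nodes {F, K, C, N, B, Y, U, T, X, M}, right has 2 {G, W}.
  Root N: left subtree has 3 nodes {F, K, C}, right has 6 {B, Y, U, T, X, M}.
    Root K: left subtree has 1 node {F}, right has 1 {C}.
    Root T: left subtree has 3 nodes {B, Y, U}, right has 2 {X, M}.
      Root B: left subtree has 0 nodes { }, right has 2 {Y, U}.
        Root Y: left subtree has 0 nodes { }, right has 1 {U}.
      Root M: left subtree has 1 node {X}, right has 0 { }.
  Root W: left subtree has 1 node {G}, right has 0 { }.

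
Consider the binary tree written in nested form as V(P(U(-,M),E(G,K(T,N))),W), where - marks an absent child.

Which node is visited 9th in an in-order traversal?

In-order visits the left subtree, then the node, then the right subtree.
At V: go left to P.
  At P: go left to U.
    At U: no left child.
    Visit U.
    At U: go right to M.
      M is a leaf — visit M.
  Visit P.
  At P: go right to E.
    At E: go left to G.
      G is a leaf — visit G.
    Visit E.
    At E: go right to K.
      At K: go left to T.
        T is a leaf — visit T.
      Visit K.
      At K: go right to N.
        N is a leaf — visit N.
Visit V.
At V: go right to W.
  W is a leaf — visit W.
Full in-order sequence: U, M, P, G, E, T, K, N, V, W.

V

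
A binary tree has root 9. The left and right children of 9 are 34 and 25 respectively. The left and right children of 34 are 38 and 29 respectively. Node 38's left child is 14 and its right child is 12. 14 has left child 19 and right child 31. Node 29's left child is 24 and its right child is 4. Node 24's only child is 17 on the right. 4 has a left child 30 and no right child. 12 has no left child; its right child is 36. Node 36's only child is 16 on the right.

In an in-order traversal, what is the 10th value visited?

17

In-order visits the left subtree, then the node, then the right subtree.
At 9: go left to 34.
  At 34: go left to 38.
    At 38: go left to 14.
      At 14: go left to 19.
        19 is a leaf — visit 19.
      Visit 14.
      At 14: go right to 31.
        31 is a leaf — visit 31.
    Visit 38.
    At 38: go right to 12.
      At 12: no left child.
      Visit 12.
      At 12: go right to 36.
        At 36: no left child.
        Visit 36.
        At 36: go right to 16.
          16 is a leaf — visit 16.
  Visit 34.
  At 34: go right to 29.
    At 29: go left to 24.
      At 24: no left child.
      Visit 24.
      At 24: go right to 17.
        17 is a leaf — visit 17.
    Visit 29.
    At 29: go right to 4.
      At 4: go left to 30.
        30 is a leaf — visit 30.
      Visit 4.
      At 4: no right child.
Visit 9.
At 9: go right to 25.
  25 is a leaf — visit 25.
Full in-order sequence: 19, 14, 31, 38, 12, 36, 16, 34, 24, 17, 29, 30, 4, 9, 25.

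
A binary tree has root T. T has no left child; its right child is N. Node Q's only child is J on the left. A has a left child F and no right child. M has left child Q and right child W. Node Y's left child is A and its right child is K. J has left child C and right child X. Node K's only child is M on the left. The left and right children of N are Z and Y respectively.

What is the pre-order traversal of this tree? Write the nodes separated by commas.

Pre-order visits the node, then its left subtree, then its right subtree.
Visit T.
At T: no left child.
At T: go right to N.
  Visit N.
  At N: go left to Z.
    Z is a leaf — visit Z.
  At N: go right to Y.
    Visit Y.
    At Y: go left to A.
      Visit A.
      At A: go left to F.
        F is a leaf — visit F.
      At A: no right child.
    At Y: go right to K.
      Visit K.
      At K: go left to M.
        Visit M.
        At M: go left to Q.
          Visit Q.
          At Q: go left to J.
            Visit J.
            At J: go left to C.
              C is a leaf — visit C.
            At J: go right to X.
              X is a leaf — visit X.
          At Q: no right child.
        At M: go right to W.
          W is a leaf — visit W.
      At K: no right child.

T, N, Z, Y, A, F, K, M, Q, J, C, X, W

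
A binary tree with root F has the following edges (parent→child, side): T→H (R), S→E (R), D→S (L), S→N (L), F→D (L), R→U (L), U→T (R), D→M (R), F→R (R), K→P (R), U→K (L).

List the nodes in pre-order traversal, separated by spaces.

Pre-order visits the node, then its left subtree, then its right subtree.
Visit F.
At F: go left to D.
  Visit D.
  At D: go left to S.
    Visit S.
    At S: go left to N.
      N is a leaf — visit N.
    At S: go right to E.
      E is a leaf — visit E.
  At D: go right to M.
    M is a leaf — visit M.
At F: go right to R.
  Visit R.
  At R: go left to U.
    Visit U.
    At U: go left to K.
      Visit K.
      At K: no left child.
      At K: go right to P.
        P is a leaf — visit P.
    At U: go right to T.
      Visit T.
      At T: no left child.
      At T: go right to H.
        H is a leaf — visit H.
  At R: no right child.

F D S N E M R U K P T H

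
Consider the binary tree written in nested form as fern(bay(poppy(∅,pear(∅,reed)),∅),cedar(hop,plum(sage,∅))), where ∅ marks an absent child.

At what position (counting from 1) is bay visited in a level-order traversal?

Level-order visits nodes level by level from the root, left to right within each level.
Level 0: fern
Level 1: bay, cedar
Level 2: poppy, hop, plum
Level 3: pear, sage
Level 4: reed
Full level-order sequence: fern, bay, cedar, poppy, hop, plum, pear, sage, reed.

2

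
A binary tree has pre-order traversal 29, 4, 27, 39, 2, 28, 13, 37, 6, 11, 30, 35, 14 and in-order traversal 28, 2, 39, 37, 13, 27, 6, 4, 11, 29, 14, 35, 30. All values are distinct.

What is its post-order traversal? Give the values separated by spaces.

The first element of pre-order is the root; it splits in-order into left and right subtrees.
Root 29: left subtree has 9 nodes {28, 2, 39, 37, 13, 27, 6, 4, 11}, right has 3 {14, 35, 30}.
  Root 4: left subtree has 7 nodes {28, 2, 39, 37, 13, 27, 6}, right has 1 {11}.
    Root 27: left subtree has 5 nodes {28, 2, 39, 37, 13}, right has 1 {6}.
      Root 39: left subtree has 2 nodes {28, 2}, right has 2 {37, 13}.
        Root 2: left subtree has 1 node {28}, right has 0 { }.
        Root 13: left subtree has 1 node {37}, right has 0 { }.
  Root 30: left subtree has 2 nodes {14, 35}, right has 0 { }.
    Root 35: left subtree has 1 node {14}, right has 0 { }.

28 2 37 13 39 6 27 11 4 14 35 30 29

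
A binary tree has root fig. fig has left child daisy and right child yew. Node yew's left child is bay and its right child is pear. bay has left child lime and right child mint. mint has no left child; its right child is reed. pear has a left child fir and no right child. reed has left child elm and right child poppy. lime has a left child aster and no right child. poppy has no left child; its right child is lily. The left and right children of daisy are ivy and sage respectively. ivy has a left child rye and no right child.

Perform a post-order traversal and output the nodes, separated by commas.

rye, ivy, sage, daisy, aster, lime, elm, lily, poppy, reed, mint, bay, fir, pear, yew, fig

Post-order visits the left subtree, then the right subtree, then the node.
At fig: go left to daisy.
  At daisy: go left to ivy.
    At ivy: go left to rye.
      rye is a leaf — visit rye.
    At ivy: no right child.
    Visit ivy.
  At daisy: go right to sage.
    sage is a leaf — visit sage.
  Visit daisy.
At fig: go right to yew.
  At yew: go left to bay.
    At bay: go left to lime.
      At lime: go left to aster.
        aster is a leaf — visit aster.
      At lime: no right child.
      Visit lime.
    At bay: go right to mint.
      At mint: no left child.
      At mint: go right to reed.
        At reed: go left to elm.
          elm is a leaf — visit elm.
        At reed: go right to poppy.
          At poppy: no left child.
          At poppy: go right to lily.
            lily is a leaf — visit lily.
          Visit poppy.
        Visit reed.
      Visit mint.
    Visit bay.
  At yew: go right to pear.
    At pear: go left to fir.
      fir is a leaf — visit fir.
    At pear: no right child.
    Visit pear.
  Visit yew.
Visit fig.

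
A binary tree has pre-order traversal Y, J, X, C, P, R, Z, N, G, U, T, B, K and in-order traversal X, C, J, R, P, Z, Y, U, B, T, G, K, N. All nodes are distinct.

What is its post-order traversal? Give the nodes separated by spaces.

C X R Z P J B T U K G N Y

The first element of pre-order is the root; it splits in-order into left and right subtrees.
Root Y: left subtree has 6 nodes {X, C, J, R, P, Z}, right has 6 {U, B, T, G, K, N}.
  Root J: left subtree has 2 nodes {X, C}, right has 3 {R, P, Z}.
    Root X: left subtree has 0 nodes { }, right has 1 {C}.
    Root P: left subtree has 1 node {R}, right has 1 {Z}.
  Root N: left subtree has 5 nodes {U, B, T, G, K}, right has 0 { }.
    Root G: left subtree has 3 nodes {U, B, T}, right has 1 {K}.
      Root U: left subtree has 0 nodes { }, right has 2 {B, T}.
        Root T: left subtree has 1 node {B}, right has 0 { }.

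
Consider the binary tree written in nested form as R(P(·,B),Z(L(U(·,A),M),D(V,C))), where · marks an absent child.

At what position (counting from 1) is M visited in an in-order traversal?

7

In-order visits the left subtree, then the node, then the right subtree.
At R: go left to P.
  At P: no left child.
  Visit P.
  At P: go right to B.
    B is a leaf — visit B.
Visit R.
At R: go right to Z.
  At Z: go left to L.
    At L: go left to U.
      At U: no left child.
      Visit U.
      At U: go right to A.
        A is a leaf — visit A.
    Visit L.
    At L: go right to M.
      M is a leaf — visit M.
  Visit Z.
  At Z: go right to D.
    At D: go left to V.
      V is a leaf — visit V.
    Visit D.
    At D: go right to C.
      C is a leaf — visit C.
Full in-order sequence: P, B, R, U, A, L, M, Z, V, D, C.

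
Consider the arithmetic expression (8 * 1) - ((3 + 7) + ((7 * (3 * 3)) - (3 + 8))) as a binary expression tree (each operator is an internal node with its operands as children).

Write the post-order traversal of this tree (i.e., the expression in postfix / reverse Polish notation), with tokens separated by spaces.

8 1 * 3 7 + 7 3 3 * * 3 8 + - + -

Post-order on an expression tree gives postfix notation: for each operator, emit left operand, right operand, then the operator.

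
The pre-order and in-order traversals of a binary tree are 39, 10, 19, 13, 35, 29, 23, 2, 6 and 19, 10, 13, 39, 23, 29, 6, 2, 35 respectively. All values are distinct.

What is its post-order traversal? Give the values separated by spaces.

The first element of pre-order is the root; it splits in-order into left and right subtrees.
Root 39: left subtree has 3 nodes {19, 10, 13}, right has 5 {23, 29, 6, 2, 35}.
  Root 10: left subtree has 1 node {19}, right has 1 {13}.
  Root 35: left subtree has 4 nodes {23, 29, 6, 2}, right has 0 { }.
    Root 29: left subtree has 1 node {23}, right has 2 {6, 2}.
      Root 2: left subtree has 1 node {6}, right has 0 { }.

19 13 10 23 6 2 29 35 39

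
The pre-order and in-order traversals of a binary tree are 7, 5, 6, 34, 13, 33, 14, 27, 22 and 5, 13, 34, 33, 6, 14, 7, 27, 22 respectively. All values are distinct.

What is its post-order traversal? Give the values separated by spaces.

The first element of pre-order is the root; it splits in-order into left and right subtrees.
Root 7: left subtree has 6 nodes {5, 13, 34, 33, 6, 14}, right has 2 {27, 22}.
  Root 5: left subtree has 0 nodes { }, right has 5 {13, 34, 33, 6, 14}.
    Root 6: left subtree has 3 nodes {13, 34, 33}, right has 1 {14}.
      Root 34: left subtree has 1 node {13}, right has 1 {33}.
  Root 27: left subtree has 0 nodes { }, right has 1 {22}.

13 33 34 14 6 5 22 27 7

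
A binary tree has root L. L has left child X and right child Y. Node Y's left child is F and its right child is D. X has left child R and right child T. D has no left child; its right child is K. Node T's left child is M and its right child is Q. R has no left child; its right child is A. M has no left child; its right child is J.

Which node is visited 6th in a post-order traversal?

T

Post-order visits the left subtree, then the right subtree, then the node.
At L: go left to X.
  At X: go left to R.
    At R: no left child.
    At R: go right to A.
      A is a leaf — visit A.
    Visit R.
  At X: go right to T.
    At T: go left to M.
      At M: no left child.
      At M: go right to J.
        J is a leaf — visit J.
      Visit M.
    At T: go right to Q.
      Q is a leaf — visit Q.
    Visit T.
  Visit X.
At L: go right to Y.
  At Y: go left to F.
    F is a leaf — visit F.
  At Y: go right to D.
    At D: no left child.
    At D: go right to K.
      K is a leaf — visit K.
    Visit D.
  Visit Y.
Visit L.
Full post-order sequence: A, R, J, M, Q, T, X, F, K, D, Y, L.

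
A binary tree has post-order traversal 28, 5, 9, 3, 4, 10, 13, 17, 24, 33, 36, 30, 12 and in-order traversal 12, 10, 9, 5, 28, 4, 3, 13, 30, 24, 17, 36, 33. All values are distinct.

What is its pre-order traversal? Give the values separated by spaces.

The last element of post-order is the root; it splits in-order into left and right subtrees.
Root 12: left subtree has 0 nodes { }, right has 12 {10, 9, 5, 28, 4, 3, 13, 30, 24, 17, 36, 33}.
  Root 30: left subtree has 7 nodes {10, 9, 5, 28, 4, 3, 13}, right has 4 {24, 17, 36, 33}.
    Root 13: left subtree has 6 nodes {10, 9, 5, 28, 4, 3}, right has 0 { }.
      Root 10: left subtree has 0 nodes { }, right has 5 {9, 5, 28, 4, 3}.
        Root 4: left subtree has 3 nodes {9, 5, 28}, right has 1 {3}.
          Root 9: left subtree has 0 nodes { }, right has 2 {5, 28}.
            Root 5: left subtree has 0 nodes { }, right has 1 {28}.
    Root 36: left subtree has 2 nodes {24, 17}, right has 1 {33}.
      Root 24: left subtree has 0 nodes { }, right has 1 {17}.

12 30 13 10 4 9 5 28 3 36 24 17 33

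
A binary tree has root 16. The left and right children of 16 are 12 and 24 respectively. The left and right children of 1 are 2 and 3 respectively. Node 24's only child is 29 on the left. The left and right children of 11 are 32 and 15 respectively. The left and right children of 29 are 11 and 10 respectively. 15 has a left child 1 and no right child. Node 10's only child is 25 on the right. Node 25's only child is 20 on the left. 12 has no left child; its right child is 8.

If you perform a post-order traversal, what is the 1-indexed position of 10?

Post-order visits the left subtree, then the right subtree, then the node.
At 16: go left to 12.
  At 12: no left child.
  At 12: go right to 8.
    8 is a leaf — visit 8.
  Visit 12.
At 16: go right to 24.
  At 24: go left to 29.
    At 29: go left to 11.
      At 11: go left to 32.
        32 is a leaf — visit 32.
      At 11: go right to 15.
        At 15: go left to 1.
          At 1: go left to 2.
            2 is a leaf — visit 2.
          At 1: go right to 3.
            3 is a leaf — visit 3.
          Visit 1.
        At 15: no right child.
        Visit 15.
      Visit 11.
    At 29: go right to 10.
      At 10: no left child.
      At 10: go right to 25.
        At 25: go left to 20.
          20 is a leaf — visit 20.
        At 25: no right child.
        Visit 25.
      Visit 10.
    Visit 29.
  At 24: no right child.
  Visit 24.
Visit 16.
Full post-order sequence: 8, 12, 32, 2, 3, 1, 15, 11, 20, 25, 10, 29, 24, 16.

11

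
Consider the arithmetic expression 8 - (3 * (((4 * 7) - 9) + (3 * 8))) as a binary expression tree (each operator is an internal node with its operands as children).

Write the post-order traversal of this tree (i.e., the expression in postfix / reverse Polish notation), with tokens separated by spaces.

Post-order on an expression tree gives postfix notation: for each operator, emit left operand, right operand, then the operator.

8 3 4 7 * 9 - 3 8 * + * -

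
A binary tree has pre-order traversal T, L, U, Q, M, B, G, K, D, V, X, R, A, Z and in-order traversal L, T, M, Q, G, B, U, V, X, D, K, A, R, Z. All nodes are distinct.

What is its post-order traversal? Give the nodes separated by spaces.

L M G B Q X V D A Z R K U T

The first element of pre-order is the root; it splits in-order into left and right subtrees.
Root T: left subtree has 1 node {L}, right has 12 {M, Q, G, B, U, V, X, D, K, A, R, Z}.
  Root U: left subtree has 4 nodes {M, Q, G, B}, right has 7 {V, X, D, K, A, R, Z}.
    Root Q: left subtree has 1 node {M}, right has 2 {G, B}.
      Root B: left subtree has 1 node {G}, right has 0 { }.
    Root K: left subtree has 3 nodes {V, X, D}, right has 3 {A, R, Z}.
      Root D: left subtree has 2 nodes {V, X}, right has 0 { }.
        Root V: left subtree has 0 nodes { }, right has 1 {X}.
      Root R: left subtree has 1 node {A}, right has 1 {Z}.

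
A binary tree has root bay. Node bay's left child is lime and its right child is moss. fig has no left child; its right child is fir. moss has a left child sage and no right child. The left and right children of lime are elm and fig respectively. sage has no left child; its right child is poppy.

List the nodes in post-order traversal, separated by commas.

Post-order visits the left subtree, then the right subtree, then the node.
At bay: go left to lime.
  At lime: go left to elm.
    elm is a leaf — visit elm.
  At lime: go right to fig.
    At fig: no left child.
    At fig: go right to fir.
      fir is a leaf — visit fir.
    Visit fig.
  Visit lime.
At bay: go right to moss.
  At moss: go left to sage.
    At sage: no left child.
    At sage: go right to poppy.
      poppy is a leaf — visit poppy.
    Visit sage.
  At moss: no right child.
  Visit moss.
Visit bay.

elm, fir, fig, lime, poppy, sage, moss, bay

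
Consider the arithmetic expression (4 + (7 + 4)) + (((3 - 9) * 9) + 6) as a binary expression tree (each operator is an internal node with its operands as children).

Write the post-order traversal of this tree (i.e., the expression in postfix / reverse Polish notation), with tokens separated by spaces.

4 7 4 + + 3 9 - 9 * 6 + +

Post-order on an expression tree gives postfix notation: for each operator, emit left operand, right operand, then the operator.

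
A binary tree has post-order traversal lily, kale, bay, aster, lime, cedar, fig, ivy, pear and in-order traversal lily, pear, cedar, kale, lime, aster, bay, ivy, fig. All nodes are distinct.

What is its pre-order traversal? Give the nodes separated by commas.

pear, lily, ivy, cedar, lime, kale, aster, bay, fig

The last element of post-order is the root; it splits in-order into left and right subtrees.
Root pear: left subtree has 1 node {lily}, right has 7 {cedar, kale, lime, aster, bay, ivy, fig}.
  Root ivy: left subtree has 5 nodes {cedar, kale, lime, aster, bay}, right has 1 {fig}.
    Root cedar: left subtree has 0 nodes { }, right has 4 {kale, lime, aster, bay}.
      Root lime: left subtree has 1 node {kale}, right has 2 {aster, bay}.
        Root aster: left subtree has 0 nodes { }, right has 1 {bay}.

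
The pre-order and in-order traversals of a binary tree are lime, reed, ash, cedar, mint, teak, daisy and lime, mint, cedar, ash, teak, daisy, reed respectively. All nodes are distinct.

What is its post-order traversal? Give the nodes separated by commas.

mint, cedar, daisy, teak, ash, reed, lime

The first element of pre-order is the root; it splits in-order into left and right subtrees.
Root lime: left subtree has 0 nodes { }, right has 6 {mint, cedar, ash, teak, daisy, reed}.
  Root reed: left subtree has 5 nodes {mint, cedar, ash, teak, daisy}, right has 0 { }.
    Root ash: left subtree has 2 nodes {mint, cedar}, right has 2 {teak, daisy}.
      Root cedar: left subtree has 1 node {mint}, right has 0 { }.
      Root teak: left subtree has 0 nodes { }, right has 1 {daisy}.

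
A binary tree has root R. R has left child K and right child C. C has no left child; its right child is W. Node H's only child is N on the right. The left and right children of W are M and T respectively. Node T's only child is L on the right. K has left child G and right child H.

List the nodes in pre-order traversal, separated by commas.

Pre-order visits the node, then its left subtree, then its right subtree.
Visit R.
At R: go left to K.
  Visit K.
  At K: go left to G.
    G is a leaf — visit G.
  At K: go right to H.
    Visit H.
    At H: no left child.
    At H: go right to N.
      N is a leaf — visit N.
At R: go right to C.
  Visit C.
  At C: no left child.
  At C: go right to W.
    Visit W.
    At W: go left to M.
      M is a leaf — visit M.
    At W: go right to T.
      Visit T.
      At T: no left child.
      At T: go right to L.
        L is a leaf — visit L.

R, K, G, H, N, C, W, M, T, L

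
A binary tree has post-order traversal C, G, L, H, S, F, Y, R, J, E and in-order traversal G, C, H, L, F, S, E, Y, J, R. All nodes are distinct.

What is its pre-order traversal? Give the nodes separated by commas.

E, F, H, G, C, L, S, J, Y, R

The last element of post-order is the root; it splits in-order into left and right subtrees.
Root E: left subtree has 6 nodes {G, C, H, L, F, S}, right has 3 {Y, J, R}.
  Root F: left subtree has 4 nodes {G, C, H, L}, right has 1 {S}.
    Root H: left subtree has 2 nodes {G, C}, right has 1 {L}.
      Root G: left subtree has 0 nodes { }, right has 1 {C}.
  Root J: left subtree has 1 node {Y}, right has 1 {R}.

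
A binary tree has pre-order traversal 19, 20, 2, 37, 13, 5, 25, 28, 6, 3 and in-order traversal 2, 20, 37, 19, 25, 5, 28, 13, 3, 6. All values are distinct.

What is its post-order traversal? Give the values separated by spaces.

2 37 20 25 28 5 3 6 13 19

The first element of pre-order is the root; it splits in-order into left and right subtrees.
Root 19: left subtree has 3 nodes {2, 20, 37}, right has 6 {25, 5, 28, 13, 3, 6}.
  Root 20: left subtree has 1 node {2}, right has 1 {37}.
  Root 13: left subtree has 3 nodes {25, 5, 28}, right has 2 {3, 6}.
    Root 5: left subtree has 1 node {25}, right has 1 {28}.
    Root 6: left subtree has 1 node {3}, right has 0 { }.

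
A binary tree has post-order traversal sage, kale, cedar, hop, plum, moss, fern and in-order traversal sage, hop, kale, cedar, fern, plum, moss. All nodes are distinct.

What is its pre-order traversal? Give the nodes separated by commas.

The last element of post-order is the root; it splits in-order into left and right subtrees.
Root fern: left subtree has 4 nodes {sage, hop, kale, cedar}, right has 2 {plum, moss}.
  Root hop: left subtree has 1 node {sage}, right has 2 {kale, cedar}.
    Root cedar: left subtree has 1 node {kale}, right has 0 { }.
  Root moss: left subtree has 1 node {plum}, right has 0 { }.

fern, hop, sage, cedar, kale, moss, plum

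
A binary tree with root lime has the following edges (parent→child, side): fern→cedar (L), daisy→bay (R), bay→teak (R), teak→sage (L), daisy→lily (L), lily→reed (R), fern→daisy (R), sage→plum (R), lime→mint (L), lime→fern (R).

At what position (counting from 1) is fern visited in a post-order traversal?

10

Post-order visits the left subtree, then the right subtree, then the node.
At lime: go left to mint.
  mint is a leaf — visit mint.
At lime: go right to fern.
  At fern: go left to cedar.
    cedar is a leaf — visit cedar.
  At fern: go right to daisy.
    At daisy: go left to lily.
      At lily: no left child.
      At lily: go right to reed.
        reed is a leaf — visit reed.
      Visit lily.
    At daisy: go right to bay.
      At bay: no left child.
      At bay: go right to teak.
        At teak: go left to sage.
          At sage: no left child.
          At sage: go right to plum.
            plum is a leaf — visit plum.
          Visit sage.
        At teak: no right child.
        Visit teak.
      Visit bay.
    Visit daisy.
  Visit fern.
Visit lime.
Full post-order sequence: mint, cedar, reed, lily, plum, sage, teak, bay, daisy, fern, lime.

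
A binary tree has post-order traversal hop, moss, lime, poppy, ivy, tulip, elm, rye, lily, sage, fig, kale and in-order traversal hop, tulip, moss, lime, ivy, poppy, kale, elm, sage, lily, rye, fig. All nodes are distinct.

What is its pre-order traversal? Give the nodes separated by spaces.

kale tulip hop ivy lime moss poppy fig sage elm lily rye

The last element of post-order is the root; it splits in-order into left and right subtrees.
Root kale: left subtree has 6 nodes {hop, tulip, moss, lime, ivy, poppy}, right has 5 {elm, sage, lily, rye, fig}.
  Root tulip: left subtree has 1 node {hop}, right has 4 {moss, lime, ivy, poppy}.
    Root ivy: left subtree has 2 nodes {moss, lime}, right has 1 {poppy}.
      Root lime: left subtree has 1 node {moss}, right has 0 { }.
  Root fig: left subtree has 4 nodes {elm, sage, lily, rye}, right has 0 { }.
    Root sage: left subtree has 1 node {elm}, right has 2 {lily, rye}.
      Root lily: left subtree has 0 nodes { }, right has 1 {rye}.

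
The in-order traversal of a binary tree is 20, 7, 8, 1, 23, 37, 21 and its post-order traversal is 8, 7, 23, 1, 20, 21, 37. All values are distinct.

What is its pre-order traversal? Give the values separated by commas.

37, 20, 1, 7, 8, 23, 21

The last element of post-order is the root; it splits in-order into left and right subtrees.
Root 37: left subtree has 5 nodes {20, 7, 8, 1, 23}, right has 1 {21}.
  Root 20: left subtree has 0 nodes { }, right has 4 {7, 8, 1, 23}.
    Root 1: left subtree has 2 nodes {7, 8}, right has 1 {23}.
      Root 7: left subtree has 0 nodes { }, right has 1 {8}.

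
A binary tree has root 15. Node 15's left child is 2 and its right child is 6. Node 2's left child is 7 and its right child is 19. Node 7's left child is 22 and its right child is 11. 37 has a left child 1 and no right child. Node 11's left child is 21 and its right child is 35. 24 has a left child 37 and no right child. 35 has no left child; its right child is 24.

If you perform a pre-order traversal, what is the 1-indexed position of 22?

Pre-order visits the node, then its left subtree, then its right subtree.
Visit 15.
At 15: go left to 2.
  Visit 2.
  At 2: go left to 7.
    Visit 7.
    At 7: go left to 22.
      22 is a leaf — visit 22.
    At 7: go right to 11.
      Visit 11.
      At 11: go left to 21.
        21 is a leaf — visit 21.
      At 11: go right to 35.
        Visit 35.
        At 35: no left child.
        At 35: go right to 24.
          Visit 24.
          At 24: go left to 37.
            Visit 37.
            At 37: go left to 1.
              1 is a leaf — visit 1.
            At 37: no right child.
          At 24: no right child.
  At 2: go right to 19.
    19 is a leaf — visit 19.
At 15: go right to 6.
  6 is a leaf — visit 6.
Full pre-order sequence: 15, 2, 7, 22, 11, 21, 35, 24, 37, 1, 19, 6.

4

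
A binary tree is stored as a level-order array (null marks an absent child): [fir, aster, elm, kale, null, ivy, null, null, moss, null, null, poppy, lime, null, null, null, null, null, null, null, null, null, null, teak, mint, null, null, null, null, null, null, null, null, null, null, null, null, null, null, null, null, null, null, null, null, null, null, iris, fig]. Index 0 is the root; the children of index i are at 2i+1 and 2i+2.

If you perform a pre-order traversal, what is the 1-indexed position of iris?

Pre-order visits the node, then its left subtree, then its right subtree.
Visit fir.
At fir: go left to aster.
  Visit aster.
  At aster: go left to kale.
    Visit kale.
    At kale: no left child.
    At kale: go right to moss.
      moss is a leaf — visit moss.
  At aster: no right child.
At fir: go right to elm.
  Visit elm.
  At elm: go left to ivy.
    Visit ivy.
    At ivy: go left to poppy.
      Visit poppy.
      At poppy: go left to teak.
        Visit teak.
        At teak: go left to iris.
          iris is a leaf — visit iris.
        At teak: go right to fig.
          fig is a leaf — visit fig.
      At poppy: go right to mint.
        mint is a leaf — visit mint.
    At ivy: go right to lime.
      lime is a leaf — visit lime.
  At elm: no right child.
Full pre-order sequence: fir, aster, kale, moss, elm, ivy, poppy, teak, iris, fig, mint, lime.

9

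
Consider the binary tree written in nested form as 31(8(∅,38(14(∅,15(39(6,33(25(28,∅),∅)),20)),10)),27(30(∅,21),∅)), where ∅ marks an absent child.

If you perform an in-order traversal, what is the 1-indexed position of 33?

In-order visits the left subtree, then the node, then the right subtree.
At 31: go left to 8.
  At 8: no left child.
  Visit 8.
  At 8: go right to 38.
    At 38: go left to 14.
      At 14: no left child.
      Visit 14.
      At 14: go right to 15.
        At 15: go left to 39.
          At 39: go left to 6.
            6 is a leaf — visit 6.
          Visit 39.
          At 39: go right to 33.
            At 33: go left to 25.
              At 25: go left to 28.
                28 is a leaf — visit 28.
              Visit 25.
              At 25: no right child.
            Visit 33.
            At 33: no right child.
        Visit 15.
        At 15: go right to 20.
          20 is a leaf — visit 20.
    Visit 38.
    At 38: go right to 10.
      10 is a leaf — visit 10.
Visit 31.
At 31: go right to 27.
  At 27: go left to 30.
    At 30: no left child.
    Visit 30.
    At 30: go right to 21.
      21 is a leaf — visit 21.
  Visit 27.
  At 27: no right child.
Full in-order sequence: 8, 14, 6, 39, 28, 25, 33, 15, 20, 38, 10, 31, 30, 21, 27.

7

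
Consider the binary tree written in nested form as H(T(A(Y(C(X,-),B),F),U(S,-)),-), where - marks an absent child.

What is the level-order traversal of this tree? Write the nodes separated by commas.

Level-order visits nodes level by level from the root, left to right within each level.
Level 0: H
Level 1: T
Level 2: A, U
Level 3: Y, F, S
Level 4: C, B
Level 5: X

H, T, A, U, Y, F, S, C, B, X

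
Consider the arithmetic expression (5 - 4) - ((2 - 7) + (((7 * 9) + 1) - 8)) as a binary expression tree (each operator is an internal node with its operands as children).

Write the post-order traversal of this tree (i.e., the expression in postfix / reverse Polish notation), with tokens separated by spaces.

5 4 - 2 7 - 7 9 * 1 + 8 - + -

Post-order on an expression tree gives postfix notation: for each operator, emit left operand, right operand, then the operator.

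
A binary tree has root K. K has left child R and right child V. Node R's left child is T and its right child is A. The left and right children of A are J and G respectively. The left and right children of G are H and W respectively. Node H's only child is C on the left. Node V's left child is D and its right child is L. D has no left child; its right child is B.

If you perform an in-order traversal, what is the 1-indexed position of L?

13

In-order visits the left subtree, then the node, then the right subtree.
At K: go left to R.
  At R: go left to T.
    T is a leaf — visit T.
  Visit R.
  At R: go right to A.
    At A: go left to J.
      J is a leaf — visit J.
    Visit A.
    At A: go right to G.
      At G: go left to H.
        At H: go left to C.
          C is a leaf — visit C.
        Visit H.
        At H: no right child.
      Visit G.
      At G: go right to W.
        W is a leaf — visit W.
Visit K.
At K: go right to V.
  At V: go left to D.
    At D: no left child.
    Visit D.
    At D: go right to B.
      B is a leaf — visit B.
  Visit V.
  At V: go right to L.
    L is a leaf — visit L.
Full in-order sequence: T, R, J, A, C, H, G, W, K, D, B, V, L.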